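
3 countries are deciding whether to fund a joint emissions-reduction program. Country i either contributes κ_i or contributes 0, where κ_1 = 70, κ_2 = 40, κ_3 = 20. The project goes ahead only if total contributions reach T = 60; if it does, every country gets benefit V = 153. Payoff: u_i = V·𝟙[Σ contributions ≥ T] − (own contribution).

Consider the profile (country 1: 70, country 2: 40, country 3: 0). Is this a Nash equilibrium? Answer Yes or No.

Total = 110 ≥ 60: provided.
Country 1 (pledges 70, payoff 83): dropping to 0 → total 40, payoff 0. No gain.
Country 2 (pledges 40, payoff 113): dropping to 0 → total 70, payoff 153. Profitable deviation.

No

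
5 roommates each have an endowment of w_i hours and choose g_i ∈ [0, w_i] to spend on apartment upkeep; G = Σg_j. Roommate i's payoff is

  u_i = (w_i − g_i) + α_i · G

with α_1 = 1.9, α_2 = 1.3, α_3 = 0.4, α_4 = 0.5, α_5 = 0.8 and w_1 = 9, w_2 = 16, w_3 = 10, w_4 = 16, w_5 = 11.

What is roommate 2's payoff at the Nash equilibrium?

∂u_i/∂g_i = α_i − 1, so roommate i contributes w_i if α_i > 1, else 0.
α_i > 1 for i ∈ {1, 2}; NE contributions (9, 16, 0, 0, 0), G = 25.
u_2 = (16 − 16) + 1.3·25 = 32.5.

32.5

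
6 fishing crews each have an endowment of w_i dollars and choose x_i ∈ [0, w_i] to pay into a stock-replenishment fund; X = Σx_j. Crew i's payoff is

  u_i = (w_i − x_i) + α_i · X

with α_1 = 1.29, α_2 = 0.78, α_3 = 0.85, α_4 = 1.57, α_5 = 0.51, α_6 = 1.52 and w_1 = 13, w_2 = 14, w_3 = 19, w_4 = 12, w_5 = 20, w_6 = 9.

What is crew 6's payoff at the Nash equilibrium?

∂u_i/∂x_i = α_i − 1, so crew i contributes w_i if α_i > 1, else 0.
α_i > 1 for i ∈ {1, 4, 6}; NE contributions (13, 0, 0, 12, 0, 9), X = 34.
u_6 = (9 − 9) + 1.52·34 = 51.68.

51.68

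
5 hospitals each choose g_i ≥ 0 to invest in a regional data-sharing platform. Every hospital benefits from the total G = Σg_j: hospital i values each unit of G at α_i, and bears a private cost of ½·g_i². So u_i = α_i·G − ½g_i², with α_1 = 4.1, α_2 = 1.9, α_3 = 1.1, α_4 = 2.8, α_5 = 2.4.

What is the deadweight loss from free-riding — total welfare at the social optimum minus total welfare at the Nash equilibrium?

244.55

Hospital i's FOC: ∂u_i/∂g_i = α_i − g_i = 0, so g_i* = α_i.
NE contributions = (4.1, 1.9, 1.1, 2.8, 2.4); G = 12.3.
W^NE = (Σα)·G − ½Σα_i² = 12.3² − ½·35.23 = 133.675.
Planner sets g_i = Σα_j = 12.3 for every i, so G^SO = 5·12.3 = 61.5.
W^SO = (Σα)·G^SO − ½·5·(Σα)² = (5/2)·12.3² = 378.225.
Deadweight loss = W^SO − W^NE = 244.55.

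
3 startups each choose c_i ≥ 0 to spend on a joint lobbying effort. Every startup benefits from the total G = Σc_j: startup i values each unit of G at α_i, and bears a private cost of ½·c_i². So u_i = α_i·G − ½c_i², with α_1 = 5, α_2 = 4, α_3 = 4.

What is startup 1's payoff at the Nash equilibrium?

Startup i's FOC: ∂u_i/∂c_i = α_i − c_i = 0, so c_i* = α_i.
NE contributions = (5, 4, 4); G = 13.
u_1 = α_1·G − ½·(c_1)² = 5·13 − ½·5² = 52.5.

52.5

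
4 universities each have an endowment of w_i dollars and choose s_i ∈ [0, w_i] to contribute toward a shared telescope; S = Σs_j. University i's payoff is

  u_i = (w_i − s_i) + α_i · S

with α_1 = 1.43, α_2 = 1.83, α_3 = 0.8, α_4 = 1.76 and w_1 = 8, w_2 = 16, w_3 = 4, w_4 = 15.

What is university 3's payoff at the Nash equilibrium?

35.2

∂u_i/∂s_i = α_i − 1, so university i contributes w_i if α_i > 1, else 0.
α_i > 1 for i ∈ {1, 2, 4}; NE contributions (8, 16, 0, 15), S = 39.
u_3 = (4 − 0) + 0.8·39 = 35.2.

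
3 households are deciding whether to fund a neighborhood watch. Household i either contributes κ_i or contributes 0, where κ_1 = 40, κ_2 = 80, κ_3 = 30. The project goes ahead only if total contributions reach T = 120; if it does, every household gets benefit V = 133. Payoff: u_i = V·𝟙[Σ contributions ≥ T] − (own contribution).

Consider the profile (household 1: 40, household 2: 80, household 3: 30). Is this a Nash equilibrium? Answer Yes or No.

No

Total = 150 ≥ 120: provided.
Household 1 (pledges 40, payoff 93): dropping to 0 → total 110, payoff 0. No gain.
Household 2 (pledges 80, payoff 53): dropping to 0 → total 70, payoff 0. No gain.
Household 3 (pledges 30, payoff 103): dropping to 0 → total 120, payoff 133. Profitable deviation.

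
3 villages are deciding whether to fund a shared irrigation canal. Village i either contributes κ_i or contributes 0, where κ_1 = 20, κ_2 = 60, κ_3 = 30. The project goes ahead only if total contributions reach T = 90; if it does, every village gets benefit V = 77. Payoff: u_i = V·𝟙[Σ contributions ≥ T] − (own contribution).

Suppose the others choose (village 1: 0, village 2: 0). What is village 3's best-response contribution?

0

Others' total = 0. Even contributing 30 gives 30 < 90: no benefit either way.
Best response: 0.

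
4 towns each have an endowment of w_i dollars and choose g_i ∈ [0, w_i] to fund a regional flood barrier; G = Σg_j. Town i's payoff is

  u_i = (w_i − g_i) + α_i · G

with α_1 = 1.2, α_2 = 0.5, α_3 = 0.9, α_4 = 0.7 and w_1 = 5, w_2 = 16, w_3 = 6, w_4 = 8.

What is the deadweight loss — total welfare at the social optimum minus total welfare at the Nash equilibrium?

69

∂u_i/∂g_i = α_i − 1, so town i contributes w_i if α_i > 1, else 0.
α_i > 1 for i ∈ {1}; NE contributions (5, 0, 0, 0), G = 5.
W^NE = Σw_i − G^NE + (Σα_i)·G^NE = 35 + 2.3·5 = 46.5.
Planner: ∂(Σu_j)/∂g_i = Σα_j − 1 = 2.3 > 0, so everyone contributes w_i; G^SO = 35, W^SO = 35 + 2.3·35 = 115.5.
Deadweight loss = 69.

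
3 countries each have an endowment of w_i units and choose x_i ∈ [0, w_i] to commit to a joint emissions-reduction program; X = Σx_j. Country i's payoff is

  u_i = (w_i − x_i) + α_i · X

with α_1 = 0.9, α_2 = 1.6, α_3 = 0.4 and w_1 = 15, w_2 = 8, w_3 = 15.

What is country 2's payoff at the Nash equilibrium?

∂u_i/∂x_i = α_i − 1, so country i contributes w_i if α_i > 1, else 0.
α_i > 1 for i ∈ {2}; NE contributions (0, 8, 0), X = 8.
u_2 = (8 − 8) + 1.6·8 = 12.8.

12.8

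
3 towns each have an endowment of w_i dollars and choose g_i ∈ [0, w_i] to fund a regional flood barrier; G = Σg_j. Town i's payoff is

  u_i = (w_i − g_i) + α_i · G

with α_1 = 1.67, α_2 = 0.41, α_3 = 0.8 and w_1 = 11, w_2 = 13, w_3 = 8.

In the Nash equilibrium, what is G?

∂u_i/∂g_i = α_i − 1, so town i contributes w_i if α_i > 1, else 0.
α_i > 1 for i ∈ {1}; NE contributions (11, 0, 0), G = 11.

11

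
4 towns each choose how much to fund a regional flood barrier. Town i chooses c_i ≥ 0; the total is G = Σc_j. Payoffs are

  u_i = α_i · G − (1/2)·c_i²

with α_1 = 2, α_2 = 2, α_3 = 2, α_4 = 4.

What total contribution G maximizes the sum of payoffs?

40

Planner FOC: ∂(Σu_j)/∂c_i = (Σα_j) − c_i = 0, so c_i^SO = Σα_j = 10 for every i; G^SO = 40.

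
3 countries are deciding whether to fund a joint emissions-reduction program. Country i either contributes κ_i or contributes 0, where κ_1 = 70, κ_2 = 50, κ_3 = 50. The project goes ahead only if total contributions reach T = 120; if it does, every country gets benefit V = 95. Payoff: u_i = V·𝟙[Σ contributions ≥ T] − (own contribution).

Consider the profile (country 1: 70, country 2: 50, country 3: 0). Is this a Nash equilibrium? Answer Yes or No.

Total = 120 ≥ 120: provided.
Country 1 (pledges 70, payoff 25): dropping to 0 → total 50, payoff 0. No gain.
Country 2 (pledges 50, payoff 45): dropping to 0 → total 70, payoff 0. No gain.
Country 3 (pledges 0, payoff 95): pledging 50 → total 170, payoff 45. No gain.

Yes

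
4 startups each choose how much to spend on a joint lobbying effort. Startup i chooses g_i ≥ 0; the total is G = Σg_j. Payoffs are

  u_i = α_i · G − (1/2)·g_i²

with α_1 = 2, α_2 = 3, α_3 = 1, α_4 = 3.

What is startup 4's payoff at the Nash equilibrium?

22.5

Startup i's FOC: ∂u_i/∂g_i = α_i − g_i = 0, so g_i* = α_i.
NE contributions = (2, 3, 1, 3); G = 9.
u_4 = α_4·G − ½·(g_4)² = 3·9 − ½·3² = 22.5.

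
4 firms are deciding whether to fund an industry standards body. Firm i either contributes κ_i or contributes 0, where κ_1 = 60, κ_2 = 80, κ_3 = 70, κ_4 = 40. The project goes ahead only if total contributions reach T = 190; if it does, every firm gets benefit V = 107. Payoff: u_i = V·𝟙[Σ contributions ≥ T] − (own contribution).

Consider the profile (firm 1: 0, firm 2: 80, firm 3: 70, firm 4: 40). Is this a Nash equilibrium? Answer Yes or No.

Yes

Total = 190 ≥ 190: provided.
Firm 1 (pledges 0, payoff 107): pledging 60 → total 250, payoff 47. No gain.
Firm 2 (pledges 80, payoff 27): dropping to 0 → total 110, payoff 0. No gain.
Firm 3 (pledges 70, payoff 37): dropping to 0 → total 120, payoff 0. No gain.
Firm 4 (pledges 40, payoff 67): dropping to 0 → total 150, payoff 0. No gain.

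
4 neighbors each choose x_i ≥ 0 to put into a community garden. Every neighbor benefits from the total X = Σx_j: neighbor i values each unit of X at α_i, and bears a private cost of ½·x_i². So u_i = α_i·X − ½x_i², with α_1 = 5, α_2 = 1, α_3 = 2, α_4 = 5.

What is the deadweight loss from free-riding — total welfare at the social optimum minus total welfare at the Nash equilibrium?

Neighbor i's FOC: ∂u_i/∂x_i = α_i − x_i = 0, so x_i* = α_i.
NE contributions = (5, 1, 2, 5); X = 13.
W^NE = (Σα)·X − ½Σα_i² = 13² − ½·55 = 141.5.
Planner sets x_i = Σα_j = 13 for every i, so X^SO = 4·13 = 52.
W^SO = (Σα)·X^SO − ½·4·(Σα)² = (4/2)·13² = 338.
Deadweight loss = W^SO − W^NE = 196.5.

196.5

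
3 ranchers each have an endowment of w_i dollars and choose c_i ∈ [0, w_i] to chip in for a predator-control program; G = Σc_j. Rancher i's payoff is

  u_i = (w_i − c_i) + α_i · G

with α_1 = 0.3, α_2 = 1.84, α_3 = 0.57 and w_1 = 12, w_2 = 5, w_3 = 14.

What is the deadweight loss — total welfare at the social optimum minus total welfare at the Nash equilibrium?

∂u_i/∂c_i = α_i − 1, so rancher i contributes w_i if α_i > 1, else 0.
α_i > 1 for i ∈ {2}; NE contributions (0, 5, 0), G = 5.
W^NE = Σw_i − G^NE + (Σα_i)·G^NE = 31 + 1.71·5 = 39.55.
Planner: ∂(Σu_j)/∂c_i = Σα_j − 1 = 1.71 > 0, so everyone contributes w_i; G^SO = 31, W^SO = 31 + 1.71·31 = 84.01.
Deadweight loss = 44.46.

44.46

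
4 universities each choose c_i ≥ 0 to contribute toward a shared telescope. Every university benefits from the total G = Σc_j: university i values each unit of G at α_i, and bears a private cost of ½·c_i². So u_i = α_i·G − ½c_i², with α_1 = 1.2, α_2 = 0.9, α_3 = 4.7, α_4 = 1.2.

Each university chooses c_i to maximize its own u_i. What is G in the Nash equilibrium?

University i's FOC: ∂u_i/∂c_i = α_i − c_i = 0, so c_i* = α_i.
NE contributions = (1.2, 0.9, 4.7, 1.2); G = 8.

8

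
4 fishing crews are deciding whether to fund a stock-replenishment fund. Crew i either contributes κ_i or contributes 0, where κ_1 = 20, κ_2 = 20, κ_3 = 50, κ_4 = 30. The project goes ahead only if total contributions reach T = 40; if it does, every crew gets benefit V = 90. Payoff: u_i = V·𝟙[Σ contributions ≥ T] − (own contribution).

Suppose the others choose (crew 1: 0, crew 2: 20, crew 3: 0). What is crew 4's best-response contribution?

Others' total = 20. Contributing 30 brings total to 50 ≥ 40: gain V − κ_4 = 60.
Best response: 30.

30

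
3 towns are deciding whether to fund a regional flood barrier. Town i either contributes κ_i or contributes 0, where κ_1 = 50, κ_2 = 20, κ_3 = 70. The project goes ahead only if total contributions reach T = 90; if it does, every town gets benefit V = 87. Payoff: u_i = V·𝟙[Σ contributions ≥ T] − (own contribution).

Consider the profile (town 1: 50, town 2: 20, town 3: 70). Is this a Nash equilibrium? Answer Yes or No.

No

Total = 140 ≥ 90: provided.
Town 1 (pledges 50, payoff 37): dropping to 0 → total 90, payoff 87. Profitable deviation.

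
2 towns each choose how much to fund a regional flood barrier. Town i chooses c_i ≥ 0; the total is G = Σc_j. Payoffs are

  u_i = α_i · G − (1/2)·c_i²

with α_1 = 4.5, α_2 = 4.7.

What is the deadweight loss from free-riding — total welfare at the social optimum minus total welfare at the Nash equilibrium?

21.17

Town i's FOC: ∂u_i/∂c_i = α_i − c_i = 0, so c_i* = α_i.
NE contributions = (4.5, 4.7); G = 9.2.
W^NE = (Σα)·G − ½Σα_i² = 9.2² − ½·42.34 = 63.47.
Planner sets c_i = Σα_j = 9.2 for every i, so G^SO = 2·9.2 = 18.4.
W^SO = (Σα)·G^SO − ½·2·(Σα)² = (2/2)·9.2² = 84.64.
Deadweight loss = W^SO − W^NE = 21.17.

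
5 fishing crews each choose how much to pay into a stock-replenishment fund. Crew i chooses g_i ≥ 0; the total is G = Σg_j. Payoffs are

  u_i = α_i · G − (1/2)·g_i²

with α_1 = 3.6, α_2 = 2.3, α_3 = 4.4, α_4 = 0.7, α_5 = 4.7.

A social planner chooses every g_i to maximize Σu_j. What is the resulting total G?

Planner FOC: ∂(Σu_j)/∂g_i = (Σα_j) − g_i = 0, so g_i^SO = Σα_j = 15.7 for every i; G^SO = 78.5.

78.5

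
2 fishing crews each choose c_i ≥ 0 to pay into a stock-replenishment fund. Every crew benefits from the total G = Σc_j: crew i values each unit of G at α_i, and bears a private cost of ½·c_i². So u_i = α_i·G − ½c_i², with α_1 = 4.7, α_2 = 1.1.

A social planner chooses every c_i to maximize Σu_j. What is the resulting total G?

Planner FOC: ∂(Σu_j)/∂c_i = (Σα_j) − c_i = 0, so c_i^SO = Σα_j = 5.8 for every i; G^SO = 11.6.

11.6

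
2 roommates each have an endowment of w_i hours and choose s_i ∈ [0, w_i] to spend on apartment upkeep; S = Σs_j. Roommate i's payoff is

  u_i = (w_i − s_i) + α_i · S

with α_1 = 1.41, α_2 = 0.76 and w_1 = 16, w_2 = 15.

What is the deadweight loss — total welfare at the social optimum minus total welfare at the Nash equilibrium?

∂u_i/∂s_i = α_i − 1, so roommate i contributes w_i if α_i > 1, else 0.
α_i > 1 for i ∈ {1}; NE contributions (16, 0), S = 16.
W^NE = Σw_i − S^NE + (Σα_i)·S^NE = 31 + 1.17·16 = 49.72.
Planner: ∂(Σu_j)/∂s_i = Σα_j − 1 = 1.17 > 0, so everyone contributes w_i; S^SO = 31, W^SO = 31 + 1.17·31 = 67.27.
Deadweight loss = 17.55.

17.55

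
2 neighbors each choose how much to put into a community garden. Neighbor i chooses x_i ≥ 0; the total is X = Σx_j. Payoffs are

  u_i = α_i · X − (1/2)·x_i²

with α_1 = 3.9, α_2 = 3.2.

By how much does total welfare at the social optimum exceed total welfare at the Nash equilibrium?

12.725

Neighbor i's FOC: ∂u_i/∂x_i = α_i − x_i = 0, so x_i* = α_i.
NE contributions = (3.9, 3.2); X = 7.1.
W^NE = (Σα)·X − ½Σα_i² = 7.1² − ½·25.45 = 37.685.
Planner sets x_i = Σα_j = 7.1 for every i, so X^SO = 2·7.1 = 14.2.
W^SO = (Σα)·X^SO − ½·2·(Σα)² = (2/2)·7.1² = 50.41.
Deadweight loss = W^SO − W^NE = 12.725.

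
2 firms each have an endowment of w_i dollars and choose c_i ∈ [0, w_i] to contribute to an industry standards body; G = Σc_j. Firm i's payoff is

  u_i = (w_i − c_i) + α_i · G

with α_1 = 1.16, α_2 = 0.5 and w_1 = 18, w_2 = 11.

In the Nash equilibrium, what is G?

∂u_i/∂c_i = α_i − 1, so firm i contributes w_i if α_i > 1, else 0.
α_i > 1 for i ∈ {1}; NE contributions (18, 0), G = 18.

18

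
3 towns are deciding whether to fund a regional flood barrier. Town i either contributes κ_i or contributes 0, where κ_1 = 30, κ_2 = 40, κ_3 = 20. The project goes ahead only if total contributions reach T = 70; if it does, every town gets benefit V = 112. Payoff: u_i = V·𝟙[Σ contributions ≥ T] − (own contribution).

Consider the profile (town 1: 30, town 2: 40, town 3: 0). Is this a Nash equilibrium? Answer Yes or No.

Total = 70 ≥ 70: provided.
Town 1 (pledges 30, payoff 82): dropping to 0 → total 40, payoff 0. No gain.
Town 2 (pledges 40, payoff 72): dropping to 0 → total 30, payoff 0. No gain.
Town 3 (pledges 0, payoff 112): pledging 20 → total 90, payoff 92. No gain.

Yes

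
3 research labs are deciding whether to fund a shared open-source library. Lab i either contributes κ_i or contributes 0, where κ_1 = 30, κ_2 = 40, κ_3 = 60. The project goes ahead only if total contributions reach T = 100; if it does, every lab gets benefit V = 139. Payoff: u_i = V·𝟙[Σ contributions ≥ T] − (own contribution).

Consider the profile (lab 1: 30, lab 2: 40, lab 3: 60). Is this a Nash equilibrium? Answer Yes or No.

Total = 130 ≥ 100: provided.
Lab 1 (pledges 30, payoff 109): dropping to 0 → total 100, payoff 139. Profitable deviation.

No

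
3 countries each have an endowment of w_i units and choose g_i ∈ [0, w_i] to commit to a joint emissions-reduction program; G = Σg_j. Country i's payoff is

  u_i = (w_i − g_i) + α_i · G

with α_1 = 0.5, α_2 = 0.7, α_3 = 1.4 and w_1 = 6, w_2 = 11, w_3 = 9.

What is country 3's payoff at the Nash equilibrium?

12.6

∂u_i/∂g_i = α_i − 1, so country i contributes w_i if α_i > 1, else 0.
α_i > 1 for i ∈ {3}; NE contributions (0, 0, 9), G = 9.
u_3 = (9 − 9) + 1.4·9 = 12.6.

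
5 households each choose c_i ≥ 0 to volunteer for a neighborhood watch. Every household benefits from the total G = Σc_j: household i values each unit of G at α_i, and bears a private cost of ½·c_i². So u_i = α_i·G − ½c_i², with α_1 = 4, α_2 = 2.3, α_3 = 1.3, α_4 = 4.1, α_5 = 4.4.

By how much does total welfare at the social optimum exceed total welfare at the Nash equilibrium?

Household i's FOC: ∂u_i/∂c_i = α_i − c_i = 0, so c_i* = α_i.
NE contributions = (4, 2.3, 1.3, 4.1, 4.4); G = 16.1.
W^NE = (Σα)·G − ½Σα_i² = 16.1² − ½·59.15 = 229.635.
Planner sets c_i = Σα_j = 16.1 for every i, so G^SO = 5·16.1 = 80.5.
W^SO = (Σα)·G^SO − ½·5·(Σα)² = (5/2)·16.1² = 648.025.
Deadweight loss = W^SO − W^NE = 418.39.

418.39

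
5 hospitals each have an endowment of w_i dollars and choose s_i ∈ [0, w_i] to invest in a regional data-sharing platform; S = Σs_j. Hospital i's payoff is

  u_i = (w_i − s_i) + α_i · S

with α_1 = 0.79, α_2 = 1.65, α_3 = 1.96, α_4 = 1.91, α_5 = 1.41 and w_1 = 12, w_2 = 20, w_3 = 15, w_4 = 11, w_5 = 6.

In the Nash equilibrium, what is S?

52

∂u_i/∂s_i = α_i − 1, so hospital i contributes w_i if α_i > 1, else 0.
α_i > 1 for i ∈ {2, 3, 4, 5}; NE contributions (0, 20, 15, 11, 6), S = 52.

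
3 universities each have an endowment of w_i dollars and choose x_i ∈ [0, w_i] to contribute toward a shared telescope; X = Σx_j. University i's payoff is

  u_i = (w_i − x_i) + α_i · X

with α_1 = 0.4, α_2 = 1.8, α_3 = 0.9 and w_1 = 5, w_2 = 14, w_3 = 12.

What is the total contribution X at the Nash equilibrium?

∂u_i/∂x_i = α_i − 1, so university i contributes w_i if α_i > 1, else 0.
α_i > 1 for i ∈ {2}; NE contributions (0, 14, 0), X = 14.

14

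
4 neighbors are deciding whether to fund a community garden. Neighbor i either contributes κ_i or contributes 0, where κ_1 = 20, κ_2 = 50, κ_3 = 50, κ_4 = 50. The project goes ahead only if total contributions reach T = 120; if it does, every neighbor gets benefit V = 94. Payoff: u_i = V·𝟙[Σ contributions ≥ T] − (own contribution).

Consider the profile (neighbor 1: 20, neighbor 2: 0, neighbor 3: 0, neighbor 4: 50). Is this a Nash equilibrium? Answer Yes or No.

No

Total = 70 < 120: not provided.
Neighbor 1 (pledges 20, payoff -20): dropping to 0 → total 50, payoff 0. Profitable deviation.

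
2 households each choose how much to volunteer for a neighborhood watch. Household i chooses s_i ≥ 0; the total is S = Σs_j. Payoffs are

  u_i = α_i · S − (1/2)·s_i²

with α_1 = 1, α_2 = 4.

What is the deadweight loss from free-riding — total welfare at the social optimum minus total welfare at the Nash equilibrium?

Household i's FOC: ∂u_i/∂s_i = α_i − s_i = 0, so s_i* = α_i.
NE contributions = (1, 4); S = 5.
W^NE = (Σα)·S − ½Σα_i² = 5² − ½·17 = 16.5.
Planner sets s_i = Σα_j = 5 for every i, so S^SO = 2·5 = 10.
W^SO = (Σα)·S^SO − ½·2·(Σα)² = (2/2)·5² = 25.
Deadweight loss = W^SO − W^NE = 8.5.

8.5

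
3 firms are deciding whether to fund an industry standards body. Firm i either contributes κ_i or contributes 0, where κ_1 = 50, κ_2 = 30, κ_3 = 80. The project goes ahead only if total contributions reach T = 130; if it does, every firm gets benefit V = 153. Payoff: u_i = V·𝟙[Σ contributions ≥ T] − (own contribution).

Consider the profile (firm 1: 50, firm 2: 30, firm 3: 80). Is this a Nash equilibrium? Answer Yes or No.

Total = 160 ≥ 130: provided.
Firm 1 (pledges 50, payoff 103): dropping to 0 → total 110, payoff 0. No gain.
Firm 2 (pledges 30, payoff 123): dropping to 0 → total 130, payoff 153. Profitable deviation.

No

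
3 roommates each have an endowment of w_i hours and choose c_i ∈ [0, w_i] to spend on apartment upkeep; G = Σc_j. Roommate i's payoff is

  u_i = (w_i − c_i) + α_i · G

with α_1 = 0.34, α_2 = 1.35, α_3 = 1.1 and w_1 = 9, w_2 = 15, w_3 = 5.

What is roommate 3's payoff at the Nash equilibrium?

22

∂u_i/∂c_i = α_i − 1, so roommate i contributes w_i if α_i > 1, else 0.
α_i > 1 for i ∈ {2, 3}; NE contributions (0, 15, 5), G = 20.
u_3 = (5 − 5) + 1.1·20 = 22.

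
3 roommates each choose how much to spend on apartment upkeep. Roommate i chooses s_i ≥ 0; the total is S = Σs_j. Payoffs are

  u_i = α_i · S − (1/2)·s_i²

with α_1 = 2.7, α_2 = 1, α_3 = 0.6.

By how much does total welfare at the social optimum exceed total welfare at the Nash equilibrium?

13.57

Roommate i's FOC: ∂u_i/∂s_i = α_i − s_i = 0, so s_i* = α_i.
NE contributions = (2.7, 1, 0.6); S = 4.3.
W^NE = (Σα)·S − ½Σα_i² = 4.3² − ½·8.65 = 14.165.
Planner sets s_i = Σα_j = 4.3 for every i, so S^SO = 3·4.3 = 12.9.
W^SO = (Σα)·S^SO − ½·3·(Σα)² = (3/2)·4.3² = 27.735.
Deadweight loss = W^SO − W^NE = 13.57.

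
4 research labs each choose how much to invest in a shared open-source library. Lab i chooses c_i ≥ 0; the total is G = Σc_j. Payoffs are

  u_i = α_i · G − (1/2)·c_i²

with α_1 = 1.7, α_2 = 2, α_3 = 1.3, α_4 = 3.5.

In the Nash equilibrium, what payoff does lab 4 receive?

Lab i's FOC: ∂u_i/∂c_i = α_i − c_i = 0, so c_i* = α_i.
NE contributions = (1.7, 2, 1.3, 3.5); G = 8.5.
u_4 = α_4·G − ½·(c_4)² = 3.5·8.5 − ½·3.5² = 23.625.

23.625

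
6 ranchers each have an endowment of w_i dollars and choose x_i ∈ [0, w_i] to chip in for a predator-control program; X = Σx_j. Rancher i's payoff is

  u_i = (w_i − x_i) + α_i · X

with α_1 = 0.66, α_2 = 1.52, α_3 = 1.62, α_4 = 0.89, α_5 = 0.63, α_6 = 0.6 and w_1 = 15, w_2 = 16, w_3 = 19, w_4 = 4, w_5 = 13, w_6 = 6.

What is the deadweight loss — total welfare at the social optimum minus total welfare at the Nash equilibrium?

186.96

∂u_i/∂x_i = α_i − 1, so rancher i contributes w_i if α_i > 1, else 0.
α_i > 1 for i ∈ {2, 3}; NE contributions (0, 16, 19, 0, 0, 0), X = 35.
W^NE = Σw_i − X^NE + (Σα_i)·X^NE = 73 + 4.92·35 = 245.2.
Planner: ∂(Σu_j)/∂x_i = Σα_j − 1 = 4.92 > 0, so everyone contributes w_i; X^SO = 73, W^SO = 73 + 4.92·73 = 432.16.
Deadweight loss = 186.96.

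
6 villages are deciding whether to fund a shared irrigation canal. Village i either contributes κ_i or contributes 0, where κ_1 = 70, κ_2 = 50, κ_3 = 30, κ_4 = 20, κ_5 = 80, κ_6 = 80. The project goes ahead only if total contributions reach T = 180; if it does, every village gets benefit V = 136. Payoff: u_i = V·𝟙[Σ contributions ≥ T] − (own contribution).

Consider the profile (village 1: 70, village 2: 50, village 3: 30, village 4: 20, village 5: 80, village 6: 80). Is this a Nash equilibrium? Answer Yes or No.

No

Total = 330 ≥ 180: provided.
Village 1 (pledges 70, payoff 66): dropping to 0 → total 260, payoff 136. Profitable deviation.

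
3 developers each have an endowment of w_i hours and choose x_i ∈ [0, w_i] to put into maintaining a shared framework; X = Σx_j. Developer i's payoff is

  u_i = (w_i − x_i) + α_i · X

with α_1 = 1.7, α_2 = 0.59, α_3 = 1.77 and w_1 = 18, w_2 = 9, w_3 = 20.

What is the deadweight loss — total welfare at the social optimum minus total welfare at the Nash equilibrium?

∂u_i/∂x_i = α_i − 1, so developer i contributes w_i if α_i > 1, else 0.
α_i > 1 for i ∈ {1, 3}; NE contributions (18, 0, 20), X = 38.
W^NE = Σw_i − X^NE + (Σα_i)·X^NE = 47 + 3.06·38 = 163.28.
Planner: ∂(Σu_j)/∂x_i = Σα_j − 1 = 3.06 > 0, so everyone contributes w_i; X^SO = 47, W^SO = 47 + 3.06·47 = 190.82.
Deadweight loss = 27.54.

27.54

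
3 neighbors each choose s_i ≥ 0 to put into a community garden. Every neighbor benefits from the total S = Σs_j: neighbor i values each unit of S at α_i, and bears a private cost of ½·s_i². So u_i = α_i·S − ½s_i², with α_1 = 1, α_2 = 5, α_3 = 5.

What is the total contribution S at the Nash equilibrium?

Neighbor i's FOC: ∂u_i/∂s_i = α_i − s_i = 0, so s_i* = α_i.
NE contributions = (1, 5, 5); S = 11.

11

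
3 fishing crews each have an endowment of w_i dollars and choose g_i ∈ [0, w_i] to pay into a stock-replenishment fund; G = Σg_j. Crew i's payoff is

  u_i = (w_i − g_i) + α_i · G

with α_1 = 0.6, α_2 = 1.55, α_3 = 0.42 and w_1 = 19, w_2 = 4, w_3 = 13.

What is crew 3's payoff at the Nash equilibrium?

∂u_i/∂g_i = α_i − 1, so crew i contributes w_i if α_i > 1, else 0.
α_i > 1 for i ∈ {2}; NE contributions (0, 4, 0), G = 4.
u_3 = (13 − 0) + 0.42·4 = 14.68.

14.68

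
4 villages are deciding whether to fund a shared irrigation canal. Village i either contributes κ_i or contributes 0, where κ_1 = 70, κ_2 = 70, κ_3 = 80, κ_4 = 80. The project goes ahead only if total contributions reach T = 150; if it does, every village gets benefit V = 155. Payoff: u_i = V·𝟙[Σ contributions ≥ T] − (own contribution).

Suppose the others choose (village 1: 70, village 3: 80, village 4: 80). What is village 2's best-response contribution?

0

Others' total = 230 ≥ 150; contributing adds cost 70 for no extra benefit.
Best response: 0.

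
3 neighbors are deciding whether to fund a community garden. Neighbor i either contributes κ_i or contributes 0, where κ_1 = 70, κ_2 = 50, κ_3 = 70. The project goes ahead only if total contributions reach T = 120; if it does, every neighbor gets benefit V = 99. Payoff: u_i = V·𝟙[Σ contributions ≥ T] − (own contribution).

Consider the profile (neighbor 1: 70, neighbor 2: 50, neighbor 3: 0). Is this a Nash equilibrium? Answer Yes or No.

Yes

Total = 120 ≥ 120: provided.
Neighbor 1 (pledges 70, payoff 29): dropping to 0 → total 50, payoff 0. No gain.
Neighbor 2 (pledges 50, payoff 49): dropping to 0 → total 70, payoff 0. No gain.
Neighbor 3 (pledges 0, payoff 99): pledging 70 → total 190, payoff 29. No gain.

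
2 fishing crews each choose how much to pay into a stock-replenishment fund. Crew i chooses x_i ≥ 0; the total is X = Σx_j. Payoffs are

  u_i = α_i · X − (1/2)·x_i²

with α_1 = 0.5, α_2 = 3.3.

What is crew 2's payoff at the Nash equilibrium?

Crew i's FOC: ∂u_i/∂x_i = α_i − x_i = 0, so x_i* = α_i.
NE contributions = (0.5, 3.3); X = 3.8.
u_2 = α_2·X − ½·(x_2)² = 3.3·3.8 − ½·3.3² = 7.095.

7.095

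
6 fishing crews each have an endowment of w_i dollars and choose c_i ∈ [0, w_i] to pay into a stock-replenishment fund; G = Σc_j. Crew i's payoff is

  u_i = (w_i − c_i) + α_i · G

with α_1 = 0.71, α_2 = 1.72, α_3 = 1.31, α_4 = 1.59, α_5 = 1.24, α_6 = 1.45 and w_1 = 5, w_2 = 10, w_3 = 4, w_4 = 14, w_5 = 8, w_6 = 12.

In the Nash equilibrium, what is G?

48

∂u_i/∂c_i = α_i − 1, so crew i contributes w_i if α_i > 1, else 0.
α_i > 1 for i ∈ {2, 3, 4, 5, 6}; NE contributions (0, 10, 4, 14, 8, 12), G = 48.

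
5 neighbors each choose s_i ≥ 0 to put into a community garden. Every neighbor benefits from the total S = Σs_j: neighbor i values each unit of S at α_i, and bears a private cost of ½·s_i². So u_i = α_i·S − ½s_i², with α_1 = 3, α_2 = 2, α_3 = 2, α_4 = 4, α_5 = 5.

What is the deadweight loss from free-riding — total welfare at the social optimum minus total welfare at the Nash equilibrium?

413

Neighbor i's FOC: ∂u_i/∂s_i = α_i − s_i = 0, so s_i* = α_i.
NE contributions = (3, 2, 2, 4, 5); S = 16.
W^NE = (Σα)·S − ½Σα_i² = 16² − ½·58 = 227.
Planner sets s_i = Σα_j = 16 for every i, so S^SO = 5·16 = 80.
W^SO = (Σα)·S^SO − ½·5·(Σα)² = (5/2)·16² = 640.
Deadweight loss = W^SO − W^NE = 413.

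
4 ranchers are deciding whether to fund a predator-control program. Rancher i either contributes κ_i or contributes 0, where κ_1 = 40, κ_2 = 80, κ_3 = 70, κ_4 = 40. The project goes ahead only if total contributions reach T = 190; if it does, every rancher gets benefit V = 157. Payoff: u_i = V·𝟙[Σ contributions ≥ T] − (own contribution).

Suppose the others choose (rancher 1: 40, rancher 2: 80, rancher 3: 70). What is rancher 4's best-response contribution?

0

Others' total = 190 ≥ 190; contributing adds cost 40 for no extra benefit.
Best response: 0.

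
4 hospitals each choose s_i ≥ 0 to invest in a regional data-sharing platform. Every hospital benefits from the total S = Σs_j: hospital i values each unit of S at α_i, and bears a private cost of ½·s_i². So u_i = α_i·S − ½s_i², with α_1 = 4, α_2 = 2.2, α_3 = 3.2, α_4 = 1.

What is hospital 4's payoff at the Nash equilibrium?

9.9

Hospital i's FOC: ∂u_i/∂s_i = α_i − s_i = 0, so s_i* = α_i.
NE contributions = (4, 2.2, 3.2, 1); S = 10.4.
u_4 = α_4·S − ½·(s_4)² = 1·10.4 − ½·1² = 9.9.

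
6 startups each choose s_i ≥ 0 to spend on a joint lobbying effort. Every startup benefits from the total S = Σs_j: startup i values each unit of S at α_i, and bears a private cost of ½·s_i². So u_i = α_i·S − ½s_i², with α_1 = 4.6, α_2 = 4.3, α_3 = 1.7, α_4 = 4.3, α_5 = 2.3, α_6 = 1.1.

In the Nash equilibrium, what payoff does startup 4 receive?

Startup i's FOC: ∂u_i/∂s_i = α_i − s_i = 0, so s_i* = α_i.
NE contributions = (4.6, 4.3, 1.7, 4.3, 2.3, 1.1); S = 18.3.
u_4 = α_4·S − ½·(s_4)² = 4.3·18.3 − ½·4.3² = 69.445.

69.445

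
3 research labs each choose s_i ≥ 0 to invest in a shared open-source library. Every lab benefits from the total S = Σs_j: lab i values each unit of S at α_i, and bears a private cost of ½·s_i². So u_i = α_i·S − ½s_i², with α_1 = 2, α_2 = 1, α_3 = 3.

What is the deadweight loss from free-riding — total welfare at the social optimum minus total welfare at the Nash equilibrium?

25

Lab i's FOC: ∂u_i/∂s_i = α_i − s_i = 0, so s_i* = α_i.
NE contributions = (2, 1, 3); S = 6.
W^NE = (Σα)·S − ½Σα_i² = 6² − ½·14 = 29.
Planner sets s_i = Σα_j = 6 for every i, so S^SO = 3·6 = 18.
W^SO = (Σα)·S^SO − ½·3·(Σα)² = (3/2)·6² = 54.
Deadweight loss = W^SO − W^NE = 25.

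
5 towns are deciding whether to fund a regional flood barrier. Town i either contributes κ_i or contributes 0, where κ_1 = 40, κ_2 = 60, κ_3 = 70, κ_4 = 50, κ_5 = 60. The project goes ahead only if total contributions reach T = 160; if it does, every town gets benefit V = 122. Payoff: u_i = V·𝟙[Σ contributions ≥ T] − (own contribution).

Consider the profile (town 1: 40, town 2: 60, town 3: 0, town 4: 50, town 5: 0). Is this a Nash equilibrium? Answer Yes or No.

No

Total = 150 < 160: not provided.
Town 1 (pledges 40, payoff -40): dropping to 0 → total 110, payoff 0. Profitable deviation.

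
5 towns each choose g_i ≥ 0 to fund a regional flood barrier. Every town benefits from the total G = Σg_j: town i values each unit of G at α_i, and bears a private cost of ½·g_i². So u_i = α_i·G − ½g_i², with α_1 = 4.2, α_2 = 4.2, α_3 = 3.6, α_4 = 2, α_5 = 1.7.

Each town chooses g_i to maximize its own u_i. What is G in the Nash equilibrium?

15.7

Town i's FOC: ∂u_i/∂g_i = α_i − g_i = 0, so g_i* = α_i.
NE contributions = (4.2, 4.2, 3.6, 2, 1.7); G = 15.7.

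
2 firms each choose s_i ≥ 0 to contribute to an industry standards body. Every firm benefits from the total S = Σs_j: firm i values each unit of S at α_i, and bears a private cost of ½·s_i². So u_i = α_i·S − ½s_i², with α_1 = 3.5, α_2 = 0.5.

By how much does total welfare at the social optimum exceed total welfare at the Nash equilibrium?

Firm i's FOC: ∂u_i/∂s_i = α_i − s_i = 0, so s_i* = α_i.
NE contributions = (3.5, 0.5); S = 4.
W^NE = (Σα)·S − ½Σα_i² = 4² − ½·12.5 = 9.75.
Planner sets s_i = Σα_j = 4 for every i, so S^SO = 2·4 = 8.
W^SO = (Σα)·S^SO − ½·2·(Σα)² = (2/2)·4² = 16.
Deadweight loss = W^SO − W^NE = 6.25.

6.25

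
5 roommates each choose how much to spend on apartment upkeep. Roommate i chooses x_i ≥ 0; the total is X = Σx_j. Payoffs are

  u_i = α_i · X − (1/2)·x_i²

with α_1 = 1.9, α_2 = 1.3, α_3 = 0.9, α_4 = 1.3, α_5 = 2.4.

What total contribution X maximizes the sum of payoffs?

39

Planner FOC: ∂(Σu_j)/∂x_i = (Σα_j) − x_i = 0, so x_i^SO = Σα_j = 7.8 for every i; X^SO = 39.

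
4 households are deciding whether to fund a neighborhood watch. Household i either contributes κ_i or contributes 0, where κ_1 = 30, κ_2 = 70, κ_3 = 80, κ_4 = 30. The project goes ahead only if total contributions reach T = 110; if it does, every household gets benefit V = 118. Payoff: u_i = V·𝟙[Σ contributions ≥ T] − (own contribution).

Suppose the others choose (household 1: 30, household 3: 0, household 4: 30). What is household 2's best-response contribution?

70

Others' total = 60. Contributing 70 brings total to 130 ≥ 110: gain V − κ_2 = 48.
Best response: 70.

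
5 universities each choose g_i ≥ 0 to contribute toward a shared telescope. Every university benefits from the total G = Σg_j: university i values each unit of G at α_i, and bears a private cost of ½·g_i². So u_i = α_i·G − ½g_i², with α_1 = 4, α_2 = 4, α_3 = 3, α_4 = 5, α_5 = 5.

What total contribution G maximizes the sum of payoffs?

105

Planner FOC: ∂(Σu_j)/∂g_i = (Σα_j) − g_i = 0, so g_i^SO = Σα_j = 21 for every i; G^SO = 105.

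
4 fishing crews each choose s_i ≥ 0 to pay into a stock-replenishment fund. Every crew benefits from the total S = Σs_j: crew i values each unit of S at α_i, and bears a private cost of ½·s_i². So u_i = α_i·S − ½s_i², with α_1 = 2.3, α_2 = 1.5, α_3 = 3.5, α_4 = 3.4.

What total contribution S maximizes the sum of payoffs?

Planner FOC: ∂(Σu_j)/∂s_i = (Σα_j) − s_i = 0, so s_i^SO = Σα_j = 10.7 for every i; S^SO = 42.8.

42.8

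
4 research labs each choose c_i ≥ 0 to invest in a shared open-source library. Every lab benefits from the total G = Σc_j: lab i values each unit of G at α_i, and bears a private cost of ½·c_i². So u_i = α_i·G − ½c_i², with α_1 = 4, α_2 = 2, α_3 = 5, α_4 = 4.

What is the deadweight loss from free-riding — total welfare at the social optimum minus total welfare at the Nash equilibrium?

255.5

Lab i's FOC: ∂u_i/∂c_i = α_i − c_i = 0, so c_i* = α_i.
NE contributions = (4, 2, 5, 4); G = 15.
W^NE = (Σα)·G − ½Σα_i² = 15² − ½·61 = 194.5.
Planner sets c_i = Σα_j = 15 for every i, so G^SO = 4·15 = 60.
W^SO = (Σα)·G^SO − ½·4·(Σα)² = (4/2)·15² = 450.
Deadweight loss = W^SO − W^NE = 255.5.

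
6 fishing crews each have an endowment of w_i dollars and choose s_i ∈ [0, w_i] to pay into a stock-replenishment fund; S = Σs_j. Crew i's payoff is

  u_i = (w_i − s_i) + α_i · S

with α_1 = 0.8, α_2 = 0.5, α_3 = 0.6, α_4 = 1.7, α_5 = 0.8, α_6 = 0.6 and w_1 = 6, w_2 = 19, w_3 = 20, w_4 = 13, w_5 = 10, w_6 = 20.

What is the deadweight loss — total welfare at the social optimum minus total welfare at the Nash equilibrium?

∂u_i/∂s_i = α_i − 1, so crew i contributes w_i if α_i > 1, else 0.
α_i > 1 for i ∈ {4}; NE contributions (0, 0, 0, 13, 0, 0), S = 13.
W^NE = Σw_i − S^NE + (Σα_i)·S^NE = 88 + 4·13 = 140.
Planner: ∂(Σu_j)/∂s_i = Σα_j − 1 = 4 > 0, so everyone contributes w_i; S^SO = 88, W^SO = 88 + 4·88 = 440.
Deadweight loss = 300.

300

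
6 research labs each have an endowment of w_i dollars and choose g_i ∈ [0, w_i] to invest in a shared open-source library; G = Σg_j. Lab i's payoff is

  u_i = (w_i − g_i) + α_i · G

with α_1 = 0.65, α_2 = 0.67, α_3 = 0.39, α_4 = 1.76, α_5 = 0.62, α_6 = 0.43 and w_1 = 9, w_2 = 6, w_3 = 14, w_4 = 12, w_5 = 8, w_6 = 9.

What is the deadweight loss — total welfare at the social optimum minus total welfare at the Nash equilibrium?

161.92

∂u_i/∂g_i = α_i − 1, so lab i contributes w_i if α_i > 1, else 0.
α_i > 1 for i ∈ {4}; NE contributions (0, 0, 0, 12, 0, 0), G = 12.
W^NE = Σw_i − G^NE + (Σα_i)·G^NE = 58 + 3.52·12 = 100.24.
Planner: ∂(Σu_j)/∂g_i = Σα_j − 1 = 3.52 > 0, so everyone contributes w_i; G^SO = 58, W^SO = 58 + 3.52·58 = 262.16.
Deadweight loss = 161.92.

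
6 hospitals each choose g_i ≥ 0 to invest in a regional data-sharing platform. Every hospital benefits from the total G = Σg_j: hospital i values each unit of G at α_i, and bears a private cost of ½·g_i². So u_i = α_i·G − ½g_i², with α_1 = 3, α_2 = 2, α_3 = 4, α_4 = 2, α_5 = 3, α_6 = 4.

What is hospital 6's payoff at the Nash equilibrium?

64

Hospital i's FOC: ∂u_i/∂g_i = α_i − g_i = 0, so g_i* = α_i.
NE contributions = (3, 2, 4, 2, 3, 4); G = 18.
u_6 = α_6·G − ½·(g_6)² = 4·18 − ½·4² = 64.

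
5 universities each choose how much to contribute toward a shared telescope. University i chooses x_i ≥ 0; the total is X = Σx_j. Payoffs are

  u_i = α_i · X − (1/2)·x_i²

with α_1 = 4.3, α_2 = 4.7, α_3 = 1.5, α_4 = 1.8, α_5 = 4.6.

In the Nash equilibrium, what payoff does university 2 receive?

68.385

University i's FOC: ∂u_i/∂x_i = α_i − x_i = 0, so x_i* = α_i.
NE contributions = (4.3, 4.7, 1.5, 1.8, 4.6); X = 16.9.
u_2 = α_2·X − ½·(x_2)² = 4.7·16.9 − ½·4.7² = 68.385.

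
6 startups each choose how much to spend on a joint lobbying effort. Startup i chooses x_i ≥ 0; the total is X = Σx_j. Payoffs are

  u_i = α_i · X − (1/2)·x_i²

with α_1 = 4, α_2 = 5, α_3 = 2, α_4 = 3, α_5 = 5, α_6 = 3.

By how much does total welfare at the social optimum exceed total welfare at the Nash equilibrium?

Startup i's FOC: ∂u_i/∂x_i = α_i − x_i = 0, so x_i* = α_i.
NE contributions = (4, 5, 2, 3, 5, 3); X = 22.
W^NE = (Σα)·X − ½Σα_i² = 22² − ½·88 = 440.
Planner sets x_i = Σα_j = 22 for every i, so X^SO = 6·22 = 132.
W^SO = (Σα)·X^SO − ½·6·(Σα)² = (6/2)·22² = 1452.
Deadweight loss = W^SO − W^NE = 1012.

1012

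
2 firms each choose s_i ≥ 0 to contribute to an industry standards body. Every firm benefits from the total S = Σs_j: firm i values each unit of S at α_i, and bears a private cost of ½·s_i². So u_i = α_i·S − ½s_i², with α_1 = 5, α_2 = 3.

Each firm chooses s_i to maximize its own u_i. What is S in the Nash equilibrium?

8

Firm i's FOC: ∂u_i/∂s_i = α_i − s_i = 0, so s_i* = α_i.
NE contributions = (5, 3); S = 8.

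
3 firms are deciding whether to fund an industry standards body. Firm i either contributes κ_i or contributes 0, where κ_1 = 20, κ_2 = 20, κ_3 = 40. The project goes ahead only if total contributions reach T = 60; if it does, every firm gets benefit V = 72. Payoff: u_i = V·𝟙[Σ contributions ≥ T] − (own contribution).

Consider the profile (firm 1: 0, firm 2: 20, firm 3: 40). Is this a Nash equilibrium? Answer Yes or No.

Total = 60 ≥ 60: provided.
Firm 1 (pledges 0, payoff 72): pledging 20 → total 80, payoff 52. No gain.
Firm 2 (pledges 20, payoff 52): dropping to 0 → total 40, payoff 0. No gain.
Firm 3 (pledges 40, payoff 32): dropping to 0 → total 20, payoff 0. No gain.

Yes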